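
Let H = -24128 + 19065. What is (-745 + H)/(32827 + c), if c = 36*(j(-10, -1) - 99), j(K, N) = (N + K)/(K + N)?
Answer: -5808/29299 ≈ -0.19823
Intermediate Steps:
H = -5063
j(K, N) = 1 (j(K, N) = (K + N)/(K + N) = 1)
c = -3528 (c = 36*(1 - 99) = 36*(-98) = -3528)
(-745 + H)/(32827 + c) = (-745 - 5063)/(32827 - 3528) = -5808/29299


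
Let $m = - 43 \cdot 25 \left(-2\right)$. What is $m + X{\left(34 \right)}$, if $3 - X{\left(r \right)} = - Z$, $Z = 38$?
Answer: $2191$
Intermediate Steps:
$X{\left(r \right)} = 41$ ($X{\left(r \right)} = 3 - \left(-1\right) 38 = 3 - -38 = 3 + 38 = 41$)
$m = 2150$ ($m = \left(-43\right) \left(-50\right) = 2150$)
$m + X{\left(34 \right)} = 2150 + 41 = 2191$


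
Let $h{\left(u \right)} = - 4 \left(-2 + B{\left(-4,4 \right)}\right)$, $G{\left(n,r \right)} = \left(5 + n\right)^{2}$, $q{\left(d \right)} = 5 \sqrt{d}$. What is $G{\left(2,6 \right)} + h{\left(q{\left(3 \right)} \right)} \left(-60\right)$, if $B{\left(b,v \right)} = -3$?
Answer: $-1151$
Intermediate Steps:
$h{\left(u \right)} = 20$ ($h{\left(u \right)} = - 4 \left(-2 - 3\right) = \left(-4\right) \left(-5\right) = 20$)
$G{\left(2,6 \right)} + h{\left(q{\left(3 \right)} \right)} \left(-60\right) = \left(5 + 2\right)^{2} + 20 \left(-60\right) = 7^{2} - 1200 = 49 - 1200 = -1151$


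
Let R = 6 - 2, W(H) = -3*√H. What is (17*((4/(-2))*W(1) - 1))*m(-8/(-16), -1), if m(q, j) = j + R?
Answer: 255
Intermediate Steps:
R = 4
m(q, j) = 4 + j (m(q, j) = j + 4 = 4 + j)
(17*((4/(-2))*W(1) - 1))*m(-8/(-16), -1) = (17*((4/(-2))*(-3*√1) - 1))*(4 - 1) = (17*((-½*4)*(-3*1) - 1))*3 = (17*(-2*(-3) - 1))*3 = (17*(6 - 1))*3 = (17*5)*3 = 85*3 = 255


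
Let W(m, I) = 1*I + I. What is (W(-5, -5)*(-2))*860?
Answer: 17200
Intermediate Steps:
W(m, I) = 2*I (W(m, I) = I + I = 2*I)
(W(-5, -5)*(-2))*860 = ((2*(-5))*(-2))*860 = -10*(-2)*860 = 20*860 = 17200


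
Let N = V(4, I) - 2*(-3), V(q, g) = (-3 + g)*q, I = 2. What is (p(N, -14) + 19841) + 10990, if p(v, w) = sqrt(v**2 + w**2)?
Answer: 30831 + 10*sqrt(2) ≈ 30845.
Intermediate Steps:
V(q, g) = q*(-3 + g)
N = 2 (N = 4*(-3 + 2) - 2*(-3) = 4*(-1) + 6 = -4 + 6 = 2)
(p(N, -14) + 19841) + 10990 = (sqrt(2**2 + (-14)**2) + 19841) + 10990 = (sqrt(4 + 196) + 19841) + 10990 = (sqrt(200) + 19841) + 10990 = (10*sqrt(2) + 19841) + 10990 = (19841 + 10*sqrt(2)) + 10990 = 30831 + 10*sqrt(2)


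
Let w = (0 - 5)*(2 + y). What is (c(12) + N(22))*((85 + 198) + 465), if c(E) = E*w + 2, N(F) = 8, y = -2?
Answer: 7480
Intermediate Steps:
w = 0 (w = (0 - 5)*(2 - 2) = -5*0 = 0)
c(E) = 2 (c(E) = E*0 + 2 = 0 + 2 = 2)
(c(12) + N(22))*((85 + 198) + 465) = (2 + 8)*((85 + 198) + 465) = 10*(283 + 465) = 10*748 = 7480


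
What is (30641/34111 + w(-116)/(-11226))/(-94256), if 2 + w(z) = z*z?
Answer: 14369191/4511682273252 ≈ 3.1849e-6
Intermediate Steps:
w(z) = -2 + z**2 (w(z) = -2 + z*z = -2 + z**2)
(30641/34111 + w(-116)/(-11226))/(-94256) = (30641/34111 + (-2 + (-116)**2)/(-11226))/(-94256) = (30641*(1/34111) + (-2 + 13456)*(-1/11226))*(-1/94256) = (30641/34111 + 13454*(-1/11226))*(-1/94256) = (30641/34111 - 6727/5613)*(-1/94256) = -57476764/191465043*(-1/94256) = 14369191/4511682273252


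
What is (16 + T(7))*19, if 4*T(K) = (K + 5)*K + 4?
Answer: 722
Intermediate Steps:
T(K) = 1 + K*(5 + K)/4 (T(K) = ((K + 5)*K + 4)/4 = ((5 + K)*K + 4)/4 = (K*(5 + K) + 4)/4 = (4 + K*(5 + K))/4 = 1 + K*(5 + K)/4)
(16 + T(7))*19 = (16 + (1 + (¼)*7² + (5/4)*7))*19 = (16 + (1 + (¼)*49 + 35/4))*19 = (16 + (1 + 49/4 + 35/4))*19 = (16 + 22)*19 = 38*19 = 722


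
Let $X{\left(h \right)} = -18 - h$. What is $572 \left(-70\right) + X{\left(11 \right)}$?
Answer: $-40069$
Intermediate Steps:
$572 \left(-70\right) + X{\left(11 \right)} = 572 \left(-70\right) - 29 = -40040 - 29 = -40069$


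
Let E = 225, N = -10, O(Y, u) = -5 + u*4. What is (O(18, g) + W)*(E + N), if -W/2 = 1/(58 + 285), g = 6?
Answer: 1400725/343 ≈ 4083.7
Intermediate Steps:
O(Y, u) = -5 + 4*u
W = -2/343 (W = -2/(58 + 285) = -2/343 ≈ -0.0058309)
(O(18, g) + W)*(E + N) = ((-5 + 4*6) - 2/343)*(225 - 10) = ((-5 + 24) - 2/343)*215 = (19 - 2/343)*215 = (6515/343)*215 = 1400725/343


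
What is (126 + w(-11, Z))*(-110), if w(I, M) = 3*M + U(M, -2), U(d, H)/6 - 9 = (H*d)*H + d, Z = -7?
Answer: 5610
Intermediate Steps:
U(d, H) = 54 + 6*d + 6*d*H² (U(d, H) = 54 + 6*((H*d)*H + d) = 54 + 6*(d*H² + d) = 54 + 6*(d + d*H²) = 54 + (6*d + 6*d*H²) = 54 + 6*d + 6*d*H²)
w(I, M) = 54 + 33*M (w(I, M) = 3*M + (54 + 6*M + 6*M*(-2)²) = 3*M + (54 + 6*M + 6*M*4) = 3*M + (54 + 6*M + 24*M) = 3*M + (54 + 30*M) = 54 + 33*M)
(126 + w(-11, Z))*(-110) = (126 + (54 + 33*(-7)))*(-110) = (126 + (54 - 231))*(-110) = (126 - 177)*(-110) = -51*(-110) = 5610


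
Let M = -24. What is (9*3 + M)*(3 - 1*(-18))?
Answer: 63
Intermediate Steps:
(9*3 + M)*(3 - 1*(-18)) = (9*3 - 24)*(3 - 1*(-18)) = (27 - 24)*(3 + 18) = 3*21 = 63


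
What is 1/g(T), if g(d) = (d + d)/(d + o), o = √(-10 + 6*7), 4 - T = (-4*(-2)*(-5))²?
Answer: ½ - √2/798 ≈ 0.49823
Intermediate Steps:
T = -1596 (T = 4 - (-4*(-2)*(-5))² = 4 - (8*(-5))² = 4 - 1*(-40)² = 4 - 1*1600 = 4 - 1600 = -1596)
o = 4*√2 (o = √(-10 + 42) = √32 = 4*√2 ≈ 5.6569)
g(d) = 2*d/(d + 4*√2) (g(d) = (d + d)/(d + 4*√2) = (2*d)/(d + 4*√2) = 2*d/(d + 4*√2))
1/g(T) = 1/(2*(-1596)/(-1596 + 4*√2)) = 1/(-3192/(-1596 + 4*√2)) = ½ - √2/798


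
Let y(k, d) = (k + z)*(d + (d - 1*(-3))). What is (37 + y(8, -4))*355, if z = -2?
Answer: 2485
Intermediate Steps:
y(k, d) = (-2 + k)*(3 + 2*d) (y(k, d) = (k - 2)*(d + (d - 1*(-3))) = (-2 + k)*(d + (d + 3)) = (-2 + k)*(d + (3 + d)) = (-2 + k)*(3 + 2*d))
(37 + y(8, -4))*355 = (37 + (-6 - 4*(-4) + 3*8 + 2*(-4)*8))*355 = (37 + (-6 + 16 + 24 - 64))*355 = (37 - 30)*355 = 7*355 = 2485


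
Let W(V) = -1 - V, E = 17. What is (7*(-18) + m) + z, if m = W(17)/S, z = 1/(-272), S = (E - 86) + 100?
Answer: -1067359/8432 ≈ -126.58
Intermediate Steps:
S = 31 (S = (17 - 86) + 100 = -69 + 100 = 31)
z = -1/272 ≈ -0.0036765
m = -18/31 (m = (-1 - 1*17)/31 = (-1 - 17)*(1/31) = -18*1/31 = -18/31 ≈ -0.58065)
(7*(-18) + m) + z = (7*(-18) - 18/31) - 1/272 = (-126 - 18/31) - 1/272 = -3924/31 - 1/272 = -1067359/8432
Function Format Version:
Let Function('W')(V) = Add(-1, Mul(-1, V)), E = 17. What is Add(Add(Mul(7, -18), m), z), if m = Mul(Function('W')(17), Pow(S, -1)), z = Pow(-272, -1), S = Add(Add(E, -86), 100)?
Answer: Rational(-1067359, 8432) ≈ -126.58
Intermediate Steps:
S = 31 (S = Add(Add(17, -86), 100) = Add(-69, 100) = 31)
z = Rational(-1, 272) ≈ -0.0036765
m = Rational(-18, 31) (m = Mul(Add(-1, Mul(-1, 17)), Pow(31, -1)) = Mul(Add(-1, -17), Rational(1, 31)) = Mul(-18, Rational(1, 31)) = Rational(-18, 31) ≈ -0.58065)
Add(Add(Mul(7, -18), m), z) = Add(Add(Mul(7, -18), Rational(-18, 31)), Rational(-1, 272)) = Add(Add(-126, Rational(-18, 31)), Rational(-1, 272)) = Add(Rational(-3924, 31), Rational(-1, 272)) = Rational(-1067359, 8432)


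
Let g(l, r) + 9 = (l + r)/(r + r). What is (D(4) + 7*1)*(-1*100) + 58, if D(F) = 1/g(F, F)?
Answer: -1259/2 ≈ -629.50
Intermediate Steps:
g(l, r) = -9 + (l + r)/(2*r) (g(l, r) = -9 + (l + r)/(r + r) = -9 + (l + r)/((2*r)) = -9 + (l + r)*(1/(2*r)) = -9 + (l + r)/(2*r))
D(F) = -⅛ (D(F) = 1/((F - 17*F)/(2*F)) = 1/((-16*F)/(2*F)) = 1/(-8) = -⅛)
(D(4) + 7*1)*(-1*100) + 58 = (-⅛ + 7*1)*(-1*100) + 58 = (-⅛ + 7)*(-100) + 58 = (55/8)*(-100) + 58 = -1375/2 + 58 = -1259/2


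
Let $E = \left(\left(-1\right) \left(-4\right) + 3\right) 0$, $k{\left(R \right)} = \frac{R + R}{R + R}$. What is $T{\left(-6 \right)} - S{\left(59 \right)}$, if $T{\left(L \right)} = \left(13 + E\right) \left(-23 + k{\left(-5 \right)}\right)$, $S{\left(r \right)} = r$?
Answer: $-345$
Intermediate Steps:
$k{\left(R \right)} = 1$ ($k{\left(R \right)} = \frac{2 R}{2 R} = 2 R \frac{1}{2 R} = 1$)
$E = 0$ ($E = \left(4 + 3\right) 0 = 7 \cdot 0 = 0$)
$T{\left(L \right)} = -286$ ($T{\left(L \right)} = \left(13 + 0\right) \left(-23 + 1\right) = 13 \left(-22\right) = -286$)
$T{\left(-6 \right)} - S{\left(59 \right)} = -286 - 59 = -345$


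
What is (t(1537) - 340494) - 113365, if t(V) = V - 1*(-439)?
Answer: -451883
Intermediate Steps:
t(V) = 439 + V (t(V) = V + 439 = 439 + V)
(t(1537) - 340494) - 113365 = ((439 + 1537) - 340494) - 113365 = (1976 - 340494) - 113365 = -338518 - 113365 = -451883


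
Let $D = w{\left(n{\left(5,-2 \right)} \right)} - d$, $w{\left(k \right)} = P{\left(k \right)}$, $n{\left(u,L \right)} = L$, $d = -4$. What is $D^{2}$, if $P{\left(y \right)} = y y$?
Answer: $64$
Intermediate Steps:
$P{\left(y \right)} = y^{2}$
$w{\left(k \right)} = k^{2}$
$D = 8$ ($D = \left(-2\right)^{2} - -4 = 4 + 4 = 8$)
$D^{2} = 8^{2} = 64$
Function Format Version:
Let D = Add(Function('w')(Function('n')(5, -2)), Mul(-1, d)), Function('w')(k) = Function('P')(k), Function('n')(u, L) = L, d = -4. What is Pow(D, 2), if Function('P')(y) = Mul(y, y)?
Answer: 64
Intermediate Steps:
Function('P')(y) = Pow(y, 2)
Function('w')(k) = Pow(k, 2)
D = 8 (D = Add(Pow(-2, 2), Mul(-1, -4)) = Add(4, 4) = 8)
Pow(D, 2) = Pow(8, 2) = 64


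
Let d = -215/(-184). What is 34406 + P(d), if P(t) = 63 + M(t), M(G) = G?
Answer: 6342511/184 ≈ 34470.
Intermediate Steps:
d = 215/184 (d = -215*(-1/184) = 215/184 ≈ 1.1685)
P(t) = 63 + t
34406 + P(d) = 34406 + (63 + 215/184) = 34406 + 11807/184 = 6342511/184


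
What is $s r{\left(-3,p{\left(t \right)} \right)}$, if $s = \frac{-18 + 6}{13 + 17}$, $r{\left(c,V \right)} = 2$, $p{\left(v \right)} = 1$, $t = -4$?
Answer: $- \frac{4}{5} \approx -0.8$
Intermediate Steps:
$s = - \frac{2}{5}$ ($s = - \frac{12}{30} = \left(-12\right) \frac{1}{30} = - \frac{2}{5} \approx -0.4$)
$s r{\left(-3,p{\left(t \right)} \right)} = \left(- \frac{2}{5}\right) 2 = - \frac{4}{5}$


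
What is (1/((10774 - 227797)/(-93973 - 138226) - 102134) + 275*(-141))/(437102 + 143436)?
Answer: -65682622234966/983398017728281 ≈ -0.066792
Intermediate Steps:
(1/((10774 - 227797)/(-93973 - 138226) - 102134) + 275*(-141))/(437102 + 143436) = (1/(-217023/(-232199) - 102134) - 38775)/580538 = (1/(-217023*(-1/232199) - 102134) - 38775)*(1/580538) = (1/(217023/232199 - 102134) - 38775)*(1/580538) = (1/(-23715195643/232199) - 38775)*(1/580538) = (-232199/23715195643 - 38775)*(1/580538) = -919556711289524/23715195643*1/580538 = -65682622234966/983398017728281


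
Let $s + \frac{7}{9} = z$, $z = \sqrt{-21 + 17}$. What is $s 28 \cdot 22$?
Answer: $- \frac{4312}{9} + 1232 i \approx -479.11 + 1232.0 i$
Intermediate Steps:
$z = 2 i$ ($z = \sqrt{-4} = 2 i \approx 2.0 i$)
$s = - \frac{7}{9} + 2 i \approx -0.77778 + 2.0 i$
$s 28 \cdot 22 = \left(- \frac{7}{9} + 2 i\right) 28 \cdot 22 = \left(- \frac{196}{9} + 56 i\right) 22 = - \frac{4312}{9} + 1232 i$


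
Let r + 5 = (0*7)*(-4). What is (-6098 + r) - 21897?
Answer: -28000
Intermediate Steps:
r = -5 (r = -5 + (0*7)*(-4) = -5 + 0*(-4) = -5 + 0 = -5)
(-6098 + r) - 21897 = (-6098 - 5) - 21897 = -6103 - 21897 = -28000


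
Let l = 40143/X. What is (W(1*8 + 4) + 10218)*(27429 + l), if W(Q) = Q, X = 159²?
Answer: 788247293240/2809 ≈ 2.8061e+8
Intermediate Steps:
X = 25281
l = 13381/8427 (l = 40143/25281 = 40143*(1/25281) = 13381/8427 ≈ 1.5879)
(W(1*8 + 4) + 10218)*(27429 + l) = ((1*8 + 4) + 10218)*(27429 + 13381/8427) = ((8 + 4) + 10218)*(231157564/8427) = (12 + 10218)*(231157564/8427) = 10230*(231157564/8427) = 788247293240/2809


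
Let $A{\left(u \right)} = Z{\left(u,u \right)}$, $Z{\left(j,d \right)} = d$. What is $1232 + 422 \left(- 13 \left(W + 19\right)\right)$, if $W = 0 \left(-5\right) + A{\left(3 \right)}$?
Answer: $-119460$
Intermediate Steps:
$A{\left(u \right)} = u$
$W = 3$ ($W = 0 \left(-5\right) + 3 = 0 + 3 = 3$)
$1232 + 422 \left(- 13 \left(W + 19\right)\right) = 1232 + 422 \left(- 13 \left(3 + 19\right)\right) = 1232 + 422 \left(\left(-13\right) 22\right) = 1232 + 422 \left(-286\right) = 1232 - 120692 = -119460$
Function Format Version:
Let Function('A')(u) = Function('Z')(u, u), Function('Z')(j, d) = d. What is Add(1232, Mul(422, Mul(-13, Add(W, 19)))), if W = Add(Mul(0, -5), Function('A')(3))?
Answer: -119460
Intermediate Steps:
Function('A')(u) = u
W = 3 (W = Add(Mul(0, -5), 3) = Add(0, 3) = 3)
Add(1232, Mul(422, Mul(-13, Add(W, 19)))) = Add(1232, Mul(422, Mul(-13, Add(3, 19)))) = Add(1232, Mul(422, Mul(-13, 22))) = Add(1232, Mul(422, -286)) = Add(1232, -120692) = -119460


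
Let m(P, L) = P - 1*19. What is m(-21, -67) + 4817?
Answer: 4777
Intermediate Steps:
m(P, L) = -19 + P (m(P, L) = P - 19 = -19 + P)
m(-21, -67) + 4817 = (-19 - 21) + 4817 = -40 + 4817 = 4777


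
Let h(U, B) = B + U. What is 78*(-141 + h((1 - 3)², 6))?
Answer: -10218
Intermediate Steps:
78*(-141 + h((1 - 3)², 6)) = 78*(-141 + (6 + (1 - 3)²)) = 78*(-141 + (6 + (-2)²)) = 78*(-141 + (6 + 4)) = 78*(-141 + 10) = 78*(-131) = -10218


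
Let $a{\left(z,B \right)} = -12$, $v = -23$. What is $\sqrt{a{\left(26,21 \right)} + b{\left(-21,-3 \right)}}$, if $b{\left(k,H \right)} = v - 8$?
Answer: $i \sqrt{43} \approx 6.5574 i$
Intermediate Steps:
$b{\left(k,H \right)} = -31$ ($b{\left(k,H \right)} = -23 - 8 = -31$)
$\sqrt{a{\left(26,21 \right)} + b{\left(-21,-3 \right)}} = \sqrt{-12 - 31} = \sqrt{-43} = i \sqrt{43}$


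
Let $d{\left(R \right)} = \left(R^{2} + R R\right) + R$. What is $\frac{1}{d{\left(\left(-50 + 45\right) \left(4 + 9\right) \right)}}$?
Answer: $\frac{1}{8385} \approx 0.00011926$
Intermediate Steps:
$d{\left(R \right)} = R + 2 R^{2}$ ($d{\left(R \right)} = \left(R^{2} + R^{2}\right) + R = 2 R^{2} + R = R + 2 R^{2}$)
$\frac{1}{d{\left(\left(-50 + 45\right) \left(4 + 9\right) \right)}} = \frac{1}{\left(-50 + 45\right) \left(4 + 9\right) \left(1 + 2 \left(-50 + 45\right) \left(4 + 9\right)\right)} = \frac{1}{\left(-5\right) 13 \left(1 + 2 \left(\left(-5\right) 13\right)\right)} = \frac{1}{\left(-65\right) \left(1 + 2 \left(-65\right)\right)} = \frac{1}{\left(-65\right) \left(1 - 130\right)} = \frac{1}{\left(-65\right) \left(-129\right)} = \frac{1}{8385}$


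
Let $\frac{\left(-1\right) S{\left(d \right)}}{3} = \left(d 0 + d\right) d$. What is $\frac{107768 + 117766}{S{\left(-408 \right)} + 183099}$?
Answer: $- \frac{75178}{105431} \approx -0.71305$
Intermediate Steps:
$S{\left(d \right)} = - 3 d^{2}$ ($S{\left(d \right)} = - 3 \left(d 0 + d\right) d = - 3 \left(0 + d\right) d = - 3 d d = - 3 d^{2}$)
$\frac{107768 + 117766}{S{\left(-408 \right)} + 183099} = \frac{107768 + 117766}{- 3 \left(-408\right)^{2} + 183099} = \frac{225534}{\left(-3\right) 166464 + 183099} = \frac{225534}{-499392 + 183099} = \frac{225534}{-316293} = 225534 \left(- \frac{1}{316293}\right) = - \frac{75178}{105431}$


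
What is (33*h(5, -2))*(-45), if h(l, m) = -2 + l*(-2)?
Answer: 17820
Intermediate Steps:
h(l, m) = -2 - 2*l
(33*h(5, -2))*(-45) = (33*(-2 - 2*5))*(-45) = (33*(-2 - 10))*(-45) = (33*(-12))*(-45) = -396*(-45) = 17820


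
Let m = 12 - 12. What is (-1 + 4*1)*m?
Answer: 0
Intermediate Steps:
m = 0
(-1 + 4*1)*m = (-1 + 4*1)*0 = (-1 + 4)*0 = 3*0 = 0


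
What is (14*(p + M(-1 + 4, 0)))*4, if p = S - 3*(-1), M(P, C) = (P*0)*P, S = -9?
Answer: -336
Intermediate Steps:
M(P, C) = 0 (M(P, C) = 0*P = 0)
p = -6 (p = -9 - 3*(-1) = -9 - 1*(-3) = -9 + 3 = -6)
(14*(p + M(-1 + 4, 0)))*4 = (14*(-6 + 0))*4 = (14*(-6))*4 = -84*4 = -336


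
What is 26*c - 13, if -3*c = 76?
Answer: -2015/3 ≈ -671.67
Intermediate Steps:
c = -76/3 (c = -1/3*76 = -76/3 ≈ -25.333)
26*c - 13 = 26*(-76/3) - 13 = -1976/3 - 13 = -2015/3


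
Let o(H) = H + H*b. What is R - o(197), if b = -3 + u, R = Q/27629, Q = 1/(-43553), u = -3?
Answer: 1185275949444/1203325837 ≈ 985.00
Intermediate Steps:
Q = -1/43553 ≈ -2.2961e-5
R = -1/1203325837 (R = -1/43553/27629 = -1/43553*1/27629 = -1/1203325837 ≈ -8.3103e-10)
b = -6 (b = -3 - 3 = -6)
o(H) = -5*H (o(H) = H + H*(-6) = H - 6*H = -5*H)
R - o(197) = -1/1203325837 - (-5)*197 = -1/1203325837 - 1*(-985) = -1/1203325837 + 985 = 1185275949444/1203325837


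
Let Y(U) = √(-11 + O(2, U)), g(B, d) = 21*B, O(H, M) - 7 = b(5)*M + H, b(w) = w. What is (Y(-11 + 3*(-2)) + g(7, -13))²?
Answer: (147 + I*√87)² ≈ 21522.0 + 2742.3*I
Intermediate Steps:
O(H, M) = 7 + H + 5*M (O(H, M) = 7 + (5*M + H) = 7 + (H + 5*M) = 7 + H + 5*M)
Y(U) = √(-2 + 5*U) (Y(U) = √(-11 + (7 + 2 + 5*U)) = √(-11 + (9 + 5*U)) = √(-2 + 5*U))
(Y(-11 + 3*(-2)) + g(7, -13))² = (√(-2 + 5*(-11 + 3*(-2))) + 21*7)² = (√(-2 + 5*(-11 - 6)) + 147)² = (√(-2 + 5*(-17)) + 147)² = (√(-2 - 85) + 147)² = (√(-87) + 147)² = (I*√87 + 147)² = (147 + I*√87)²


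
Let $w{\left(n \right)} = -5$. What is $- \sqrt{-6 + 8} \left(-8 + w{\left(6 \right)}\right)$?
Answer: $13 \sqrt{2} \approx 18.385$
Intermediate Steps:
$- \sqrt{-6 + 8} \left(-8 + w{\left(6 \right)}\right) = - \sqrt{-6 + 8} \left(-8 - 5\right) = - \sqrt{2} \left(-13\right) = - \left(-13\right) \sqrt{2} = 13 \sqrt{2}$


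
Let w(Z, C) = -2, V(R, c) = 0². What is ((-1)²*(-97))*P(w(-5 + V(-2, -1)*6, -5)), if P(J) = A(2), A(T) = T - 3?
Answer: 97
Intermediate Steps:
V(R, c) = 0
A(T) = -3 + T
P(J) = -1 (P(J) = -3 + 2 = -1)
((-1)²*(-97))*P(w(-5 + V(-2, -1)*6, -5)) = ((-1)²*(-97))*(-1) = (1*(-97))*(-1) = -97*(-1) = 97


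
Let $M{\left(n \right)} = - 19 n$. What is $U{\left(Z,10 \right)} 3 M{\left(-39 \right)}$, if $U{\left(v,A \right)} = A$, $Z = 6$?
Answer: $22230$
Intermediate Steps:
$U{\left(Z,10 \right)} 3 M{\left(-39 \right)} = 10 \cdot 3 \left(\left(-19\right) \left(-39\right)\right) = 10 \cdot 3 \cdot 741 = 10 \cdot 2223 = 22230$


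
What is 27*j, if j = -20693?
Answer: -558711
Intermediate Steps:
27*j = 27*(-20693) = -558711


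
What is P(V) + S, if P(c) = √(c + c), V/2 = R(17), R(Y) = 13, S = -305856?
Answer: -305856 + 2*√13 ≈ -3.0585e+5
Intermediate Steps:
V = 26 (V = 2*13 = 26)
P(c) = √2*√c (P(c) = √(2*c) = √2*√c)
P(V) + S = √2*√26 - 305856 = 2*√13 - 305856 = -305856 + 2*√13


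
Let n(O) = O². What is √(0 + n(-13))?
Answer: 13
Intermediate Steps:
√(0 + n(-13)) = √(0 + (-13)²) = √(0 + 169) = √169 = 13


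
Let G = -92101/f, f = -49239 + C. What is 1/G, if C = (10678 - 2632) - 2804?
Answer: 43997/92101 ≈ 0.47770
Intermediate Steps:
C = 5242 (C = 8046 - 2804 = 5242)
f = -43997 (f = -49239 + 5242 = -43997)
G = 92101/43997 (G = -92101/(-43997) = -92101*(-1/43997) = 92101/43997 ≈ 2.0933)
1/G = 1/(92101/43997) = 43997/92101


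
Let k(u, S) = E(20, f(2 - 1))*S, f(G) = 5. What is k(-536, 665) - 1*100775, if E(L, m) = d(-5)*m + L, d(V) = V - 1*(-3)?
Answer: -94125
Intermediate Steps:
d(V) = 3 + V (d(V) = V + 3 = 3 + V)
E(L, m) = L - 2*m (E(L, m) = (3 - 5)*m + L = -2*m + L = L - 2*m)
k(u, S) = 10*S (k(u, S) = (20 - 2*5)*S = (20 - 10)*S = 10*S)
k(-536, 665) - 1*100775 = 10*665 - 1*100775 = 6650 - 100775 = -94125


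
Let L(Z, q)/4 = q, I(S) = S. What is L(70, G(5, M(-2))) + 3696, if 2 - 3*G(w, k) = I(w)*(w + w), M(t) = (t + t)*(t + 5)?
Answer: 3632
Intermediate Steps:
M(t) = 2*t*(5 + t) (M(t) = (2*t)*(5 + t) = 2*t*(5 + t))
G(w, k) = ⅔ - 2*w²/3 (G(w, k) = ⅔ - w*(w + w)/3 = ⅔ - w*2*w/3 = ⅔ - 2*w²/3)
L(Z, q) = 4*q
L(70, G(5, M(-2))) + 3696 = 4*(⅔ - ⅔*5²) + 3696 = 4*(⅔ - ⅔*25) + 3696 = 4*(⅔ - 50/3) + 3696 = 4*(-16) + 3696 = -64 + 3696 = 3632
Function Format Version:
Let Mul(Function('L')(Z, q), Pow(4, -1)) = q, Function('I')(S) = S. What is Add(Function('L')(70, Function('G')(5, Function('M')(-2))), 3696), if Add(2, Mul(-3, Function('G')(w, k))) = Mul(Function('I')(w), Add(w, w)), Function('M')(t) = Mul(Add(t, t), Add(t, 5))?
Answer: 3632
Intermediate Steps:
Function('M')(t) = Mul(2, t, Add(5, t)) (Function('M')(t) = Mul(Mul(2, t), Add(5, t)) = Mul(2, t, Add(5, t)))
Function('G')(w, k) = Add(Rational(2, 3), Mul(Rational(-2, 3), Pow(w, 2))) (Function('G')(w, k) = Add(Rational(2, 3), Mul(Rational(-1, 3), Mul(w, Add(w, w)))) = Add(Rational(2, 3), Mul(Rational(-1, 3), Mul(w, Mul(2, w)))) = Add(Rational(2, 3), Mul(Rational(-1, 3), Mul(2, Pow(w, 2)))) = Add(Rational(2, 3), Mul(Rational(-2, 3), Pow(w, 2))))
Function('L')(Z, q) = Mul(4, q)
Add(Function('L')(70, Function('G')(5, Function('M')(-2))), 3696) = Add(Mul(4, Add(Rational(2, 3), Mul(Rational(-2, 3), Pow(5, 2)))), 3696) = Add(Mul(4, Add(Rational(2, 3), Mul(Rational(-2, 3), 25))), 3696) = Add(Mul(4, Add(Rational(2, 3), Rational(-50, 3))), 3696) = Add(Mul(4, -16), 3696) = Add(-64, 3696) = 3632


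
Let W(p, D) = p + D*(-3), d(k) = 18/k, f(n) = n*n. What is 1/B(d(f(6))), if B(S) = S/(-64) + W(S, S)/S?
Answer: -128/257 ≈ -0.49805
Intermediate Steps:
f(n) = n²
W(p, D) = p - 3*D
B(S) = -2 - S/64 (B(S) = S/(-64) + (S - 3*S)/S = S*(-1/64) + (-2*S)/S = -S/64 - 2 = -2 - S/64)
1/B(d(f(6))) = 1/(-2 - 9/(32*(6²))) = 1/(-2 - 9/(32*36)) = 1/(-2 - 1/64*½) = 1/(-2 - 1/128) = 1/(-257/128) = -128/257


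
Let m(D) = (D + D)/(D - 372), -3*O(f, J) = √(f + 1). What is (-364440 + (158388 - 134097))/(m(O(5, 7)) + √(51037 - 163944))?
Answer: 340149*(-1116 - √6)/(2*√6 + I*√112907*(1116 + √6)) ≈ -0.013196 + 1012.3*I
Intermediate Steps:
O(f, J) = -√(1 + f)/3 (O(f, J) = -√(f + 1)/3 = -√(1 + f)/3)
m(D) = 2*D/(-372 + D) (m(D) = (2*D)/(-372 + D) = 2*D/(-372 + D))
(-364440 + (158388 - 134097))/(m(O(5, 7)) + √(51037 - 163944)) = (-364440 + (158388 - 134097))/(2*(-√(1 + 5)/3)/(-372 - √(1 + 5)/3) + √(51037 - 163944)) = (-364440 + 24291)/(2*(-√6/3)/(-372 - √6/3) + √(-112907)) = -340149/(-2*√6/(3*(-372 - √6/3)) + I*√112907) = -340149/(I*√112907 - 2*√6/(3*(-372 - √6/3)))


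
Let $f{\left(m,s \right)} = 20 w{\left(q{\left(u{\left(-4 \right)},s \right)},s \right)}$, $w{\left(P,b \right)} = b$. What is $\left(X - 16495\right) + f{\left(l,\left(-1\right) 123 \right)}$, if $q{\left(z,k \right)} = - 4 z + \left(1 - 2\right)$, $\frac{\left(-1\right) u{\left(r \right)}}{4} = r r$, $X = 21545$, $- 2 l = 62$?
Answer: $2590$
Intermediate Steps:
$l = -31$ ($l = \left(- \frac{1}{2}\right) 62 = -31$)
$u{\left(r \right)} = - 4 r^{2}$ ($u{\left(r \right)} = - 4 r r = - 4 r^{2}$)
$q{\left(z,k \right)} = -1 - 4 z$ ($q{\left(z,k \right)} = - 4 z - 1 = -1 - 4 z$)
$f{\left(m,s \right)} = 20 s$
$\left(X - 16495\right) + f{\left(l,\left(-1\right) 123 \right)} = \left(21545 - 16495\right) + 20 \left(\left(-1\right) 123\right) = 5050 + 20 \left(-123\right) = 5050 - 2460 = 2590$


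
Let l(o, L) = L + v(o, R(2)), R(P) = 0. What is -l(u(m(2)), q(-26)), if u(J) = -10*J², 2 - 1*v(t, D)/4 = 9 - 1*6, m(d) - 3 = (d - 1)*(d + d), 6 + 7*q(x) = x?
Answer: 60/7 ≈ 8.5714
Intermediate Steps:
q(x) = -6/7 + x/7
m(d) = 3 + 2*d*(-1 + d) (m(d) = 3 + (d - 1)*(d + d) = 3 + (-1 + d)*(2*d) = 3 + 2*d*(-1 + d))
v(t, D) = -4 (v(t, D) = 8 - 4*(9 - 1*6) = 8 - 4*(9 - 6) = 8 - 4*3 = 8 - 12 = -4)
l(o, L) = -4 + L (l(o, L) = L - 4 = -4 + L)
-l(u(m(2)), q(-26)) = -(-4 + (-6/7 + (⅐)*(-26))) = -(-4 + (-6/7 - 26/7)) = -(-4 - 32/7) = -1*(-60/7) = 60/7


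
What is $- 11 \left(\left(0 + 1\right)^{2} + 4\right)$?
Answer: $-55$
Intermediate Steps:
$- 11 \left(\left(0 + 1\right)^{2} + 4\right) = - 11 \left(1^{2} + 4\right) = - 11 \left(1 + 4\right) = \left(-11\right) 5 = -55$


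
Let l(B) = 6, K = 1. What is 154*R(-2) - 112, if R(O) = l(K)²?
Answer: 5432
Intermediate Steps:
R(O) = 36 (R(O) = 6² = 36)
154*R(-2) - 112 = 154*36 - 112 = 5544 - 112 = 5432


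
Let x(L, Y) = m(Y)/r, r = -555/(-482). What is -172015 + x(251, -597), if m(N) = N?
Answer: -31918693/185 ≈ -1.7253e+5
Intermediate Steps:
r = 555/482 (r = -555*(-1/482) = 555/482 ≈ 1.1515)
x(L, Y) = 482*Y/555 (x(L, Y) = Y/(555/482) = Y*(482/555) = 482*Y/555)
-172015 + x(251, -597) = -172015 + (482/555)*(-597) = -172015 - 95918/185 = -31918693/185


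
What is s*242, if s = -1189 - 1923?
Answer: -753104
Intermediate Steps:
s = -3112
s*242 = -3112*242 = -753104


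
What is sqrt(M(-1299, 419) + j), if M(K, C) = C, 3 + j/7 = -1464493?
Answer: I*sqrt(10251053) ≈ 3201.7*I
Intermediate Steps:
j = -10251472 (j = -21 + 7*(-1464493) = -21 - 10251451 = -10251472)
sqrt(M(-1299, 419) + j) = sqrt(419 - 10251472) = sqrt(-10251053) = I*sqrt(10251053)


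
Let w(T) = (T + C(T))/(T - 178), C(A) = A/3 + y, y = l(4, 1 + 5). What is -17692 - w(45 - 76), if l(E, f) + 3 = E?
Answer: -1008455/57 ≈ -17692.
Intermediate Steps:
l(E, f) = -3 + E
y = 1 (y = -3 + 4 = 1)
C(A) = 1 + A/3 (C(A) = A/3 + 1 = 1 + A/3)
w(T) = (1 + 4*T/3)/(-178 + T) (w(T) = (T + (1 + T/3))/(T - 178) = (1 + 4*T/3)/(-178 + T))
-17692 - w(45 - 76) = -17692 - (3 + 4*(45 - 76))/(3*(-178 + (45 - 76))) = -17692 - (3 + 4*(-31))/(3*(-178 - 31)) = -17692 - (3 - 124)/(3*(-209)) = -17692 - (-1)*(-121)/(3*209) = -17692 - 1*11/57 = -17692 - 11/57 = -1008455/57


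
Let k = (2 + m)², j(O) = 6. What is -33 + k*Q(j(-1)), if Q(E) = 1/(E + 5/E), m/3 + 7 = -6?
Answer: 6861/41 ≈ 167.34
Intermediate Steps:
m = -39 (m = -21 + 3*(-6) = -21 - 18 = -39)
k = 1369 (k = (2 - 39)² = (-37)² = 1369)
-33 + k*Q(j(-1)) = -33 + 1369*(6/(5 + 6²)) = -33 + 1369*(6/(5 + 36)) = -33 + 1369*(6/41) = -33 + 8214/41 = 6861/41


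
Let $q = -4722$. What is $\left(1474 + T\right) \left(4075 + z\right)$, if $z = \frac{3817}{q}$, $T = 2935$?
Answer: $\frac{84821810197}{4722} \approx 1.7963 \cdot 10^{7}$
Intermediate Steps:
$z = - \frac{3817}{4722}$ ($z = \frac{3817}{-4722} = 3817 \left(- \frac{1}{4722}\right) = - \frac{3817}{4722} \approx -0.80834$)
$\left(1474 + T\right) \left(4075 + z\right) = \left(1474 + 2935\right) \left(4075 - \frac{3817}{4722}\right) = 4409 \cdot \frac{19238333}{4722} = \frac{84821810197}{4722}$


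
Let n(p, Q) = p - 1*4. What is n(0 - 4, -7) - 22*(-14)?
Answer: 300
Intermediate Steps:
n(p, Q) = -4 + p (n(p, Q) = p - 4 = -4 + p)
n(0 - 4, -7) - 22*(-14) = (-4 + (0 - 4)) - 22*(-14) = (-4 - 4) + 308 = -8 + 308 = 300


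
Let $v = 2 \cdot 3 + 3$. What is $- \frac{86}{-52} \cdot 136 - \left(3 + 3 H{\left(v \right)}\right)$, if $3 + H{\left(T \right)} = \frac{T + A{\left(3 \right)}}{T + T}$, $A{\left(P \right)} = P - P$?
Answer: $\frac{5965}{26} \approx 229.42$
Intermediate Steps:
$A{\left(P \right)} = 0$
$v = 9$ ($v = 6 + 3 = 9$)
$H{\left(T \right)} = - \frac{5}{2}$ ($H{\left(T \right)} = -3 + \frac{T + 0}{T + T} = -3 + \frac{T}{2 T} = -3 + T \frac{1}{2 T} = -3 + \frac{1}{2} = - \frac{5}{2}$)
$- \frac{86}{-52} \cdot 136 - \left(3 + 3 H{\left(v \right)}\right) = - \frac{86}{-52} \cdot 136 - - \frac{9}{2} = \left(-86\right) \left(- \frac{1}{52}\right) 136 + \left(\frac{15}{2} - 3\right) = \frac{43}{26} \cdot 136 + \frac{9}{2} = \frac{2924}{13} + \frac{9}{2} = \frac{5965}{26}$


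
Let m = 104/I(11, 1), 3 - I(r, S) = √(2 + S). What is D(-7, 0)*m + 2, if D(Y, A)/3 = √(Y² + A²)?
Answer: 1094 + 364*√3 ≈ 1724.5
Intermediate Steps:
I(r, S) = 3 - √(2 + S)
m = 104/(3 - √3) (m = 104/(3 - √(2 + 1)) = 104/(3 - √3) ≈ 82.022)
D(Y, A) = 3*√(A² + Y²) (D(Y, A) = 3*√(Y² + A²) = 3*√(A² + Y²))
D(-7, 0)*m + 2 = (3*√(0² + (-7)²))*(52 + 52*√3/3) + 2 = (3*√(0 + 49))*(52 + 52*√3/3) + 2 = (3*√49)*(52 + 52*√3/3) + 2 = (3*7)*(52 + 52*√3/3) + 2 = 21*(52 + 52*√3/3) + 2 = (1092 + 364*√3) + 2 = 1094 + 364*√3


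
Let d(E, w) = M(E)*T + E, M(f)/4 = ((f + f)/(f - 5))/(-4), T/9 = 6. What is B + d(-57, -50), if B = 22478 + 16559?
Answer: 1205302/31 ≈ 38881.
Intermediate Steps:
T = 54 (T = 9*6 = 54)
M(f) = -2*f/(-5 + f) (M(f) = 4*(((f + f)/(f - 5))/(-4)) = 4*(((2*f)/(-5 + f))*(-1/4)) = 4*((2*f/(-5 + f))*(-1/4)) = 4*(-f/(2*(-5 + f))) = -2*f/(-5 + f))
d(E, w) = E - 108*E/(-5 + E) (d(E, w) = -2*E/(-5 + E)*54 + E = -108*E/(-5 + E) + E = E - 108*E/(-5 + E))
B = 39037
B + d(-57, -50) = 39037 - 57*(-113 - 57)/(-5 - 57) = 39037 - 57*(-170)/(-62) = 39037 - 57*(-1/62)*(-170) = 39037 - 4845/31 = 1205302/31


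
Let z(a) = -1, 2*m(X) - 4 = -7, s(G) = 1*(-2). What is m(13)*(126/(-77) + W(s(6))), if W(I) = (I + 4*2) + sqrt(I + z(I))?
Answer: -72/11 - 3*I*sqrt(3)/2 ≈ -6.5455 - 2.5981*I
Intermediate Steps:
s(G) = -2
m(X) = -3/2 (m(X) = 2 + (1/2)*(-7) = 2 - 7/2 = -3/2)
W(I) = 8 + I + sqrt(-1 + I) (W(I) = (I + 4*2) + sqrt(I - 1) = (I + 8) + sqrt(-1 + I) = (8 + I) + sqrt(-1 + I) = 8 + I + sqrt(-1 + I))
m(13)*(126/(-77) + W(s(6))) = -3*(126/(-77) + (8 - 2 + sqrt(-1 - 2)))/2 = -3*(126*(-1/77) + (8 - 2 + sqrt(-3)))/2 = -3*(-18/11 + (8 - 2 + I*sqrt(3)))/2 = -3*(-18/11 + (6 + I*sqrt(3)))/2 = -3*(48/11 + I*sqrt(3))/2 = -72/11 - 3*I*sqrt(3)/2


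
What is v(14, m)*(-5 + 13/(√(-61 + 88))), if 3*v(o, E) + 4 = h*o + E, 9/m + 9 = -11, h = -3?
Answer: 929/12 - 12077*√3/540 ≈ 38.680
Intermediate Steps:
m = -9/20 (m = 9/(-9 - 11) = 9/(-20) = 9*(-1/20) = -9/20 ≈ -0.45000)
v(o, E) = -4/3 - o + E/3 (v(o, E) = -4/3 + (-3*o + E)/3 = -4/3 + (E - 3*o)/3 = -4/3 + (-o + E/3) = -4/3 - o + E/3)
v(14, m)*(-5 + 13/(√(-61 + 88))) = (-4/3 - 1*14 + (⅓)*(-9/20))*(-5 + 13/(√(-61 + 88))) = (-4/3 - 14 - 3/20)*(-5 + 13/(√27)) = -929*(-5 + 13/((3*√3)))/60 = -929*(-5 + 13*(√3/9))/60 = -929*(-5 + 13*√3/9)/60 = 929/12 - 12077*√3/540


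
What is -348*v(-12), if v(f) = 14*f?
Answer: 58464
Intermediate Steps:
-348*v(-12) = -348*14*(-12) = -348*(-168) = -1*(-58464) = 58464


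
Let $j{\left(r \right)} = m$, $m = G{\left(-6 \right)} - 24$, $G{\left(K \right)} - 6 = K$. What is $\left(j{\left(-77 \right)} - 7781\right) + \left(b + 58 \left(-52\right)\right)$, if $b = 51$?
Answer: $-10770$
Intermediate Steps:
$G{\left(K \right)} = 6 + K$
$m = -24$ ($m = \left(6 - 6\right) - 24 = 0 - 24 = -24$)
$j{\left(r \right)} = -24$
$\left(j{\left(-77 \right)} - 7781\right) + \left(b + 58 \left(-52\right)\right) = \left(-24 - 7781\right) + \left(51 + 58 \left(-52\right)\right) = -7805 + \left(51 - 3016\right) = -7805 - 2965 = -10770$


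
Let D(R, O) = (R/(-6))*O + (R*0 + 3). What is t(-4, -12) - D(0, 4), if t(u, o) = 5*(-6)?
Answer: -33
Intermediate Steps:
D(R, O) = 3 - O*R/6 (D(R, O) = (R*(-⅙))*O + (0 + 3) = (-R/6)*O + 3 = -O*R/6 + 3 = 3 - O*R/6)
t(u, o) = -30
t(-4, -12) - D(0, 4) = -30 - (3 - ⅙*4*0) = -30 - (3 + 0) = -30 - 1*3 = -30 - 3 = -33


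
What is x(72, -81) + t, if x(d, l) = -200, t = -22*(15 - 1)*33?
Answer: -10364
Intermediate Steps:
t = -10164 (t = -22*14*33 = -308*33 = -10164)
x(72, -81) + t = -200 - 10164 = -10364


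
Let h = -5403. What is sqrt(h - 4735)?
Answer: I*sqrt(10138) ≈ 100.69*I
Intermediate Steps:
sqrt(h - 4735) = sqrt(-5403 - 4735) = sqrt(-10138) = I*sqrt(10138)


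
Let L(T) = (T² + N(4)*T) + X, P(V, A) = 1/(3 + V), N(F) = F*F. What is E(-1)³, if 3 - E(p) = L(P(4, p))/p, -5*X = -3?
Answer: 3029741623/14706125 ≈ 206.02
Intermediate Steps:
X = ⅗ (X = -⅕*(-3) = ⅗ ≈ 0.60000)
N(F) = F²
L(T) = ⅗ + T² + 16*T (L(T) = (T² + 4²*T) + ⅗ = (T² + 16*T) + ⅗ = ⅗ + T² + 16*T)
E(p) = 3 - 712/(245*p) (E(p) = 3 - (⅗ + (1/(3 + 4))² + 16/(3 + 4))/p = 3 - (⅗ + (1/7)² + 16/7)/p = 3 - (⅗ + (⅐)² + 16*(⅐))/p = 3 - (⅗ + 1/49 + 16/7)/p = 3 - 712/(245*p))
E(-1)³ = (3 - 712/245/(-1))³ = (3 - 712/245*(-1))³ = (3 + 712/245)³ = (1447/245)³ = 3029741623/14706125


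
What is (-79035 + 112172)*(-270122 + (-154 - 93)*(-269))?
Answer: -6749311023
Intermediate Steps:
(-79035 + 112172)*(-270122 + (-154 - 93)*(-269)) = 33137*(-270122 - 247*(-269)) = 33137*(-270122 + 66443) = 33137*(-203679) = -6749311023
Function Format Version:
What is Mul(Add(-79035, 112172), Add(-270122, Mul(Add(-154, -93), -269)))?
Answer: -6749311023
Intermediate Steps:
Mul(Add(-79035, 112172), Add(-270122, Mul(Add(-154, -93), -269))) = Mul(33137, Add(-270122, Mul(-247, -269))) = Mul(33137, Add(-270122, 66443)) = Mul(33137, -203679) = -6749311023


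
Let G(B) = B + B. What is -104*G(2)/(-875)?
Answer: 416/875 ≈ 0.47543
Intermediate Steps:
G(B) = 2*B
-104*G(2)/(-875) = -208*2/(-875) = -104*4*(-1/875) = -416*(-1/875) = 416/875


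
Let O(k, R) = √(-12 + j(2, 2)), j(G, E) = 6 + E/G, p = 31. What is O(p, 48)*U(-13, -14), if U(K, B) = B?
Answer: -14*I*√5 ≈ -31.305*I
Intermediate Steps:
O(k, R) = I*√5 (O(k, R) = √(-12 + (6 + 2/2)) = √(-12 + (6 + 2*(½))) = √(-12 + (6 + 1)) = √(-12 + 7) = √(-5) = I*√5)
O(p, 48)*U(-13, -14) = (I*√5)*(-14) = -14*I*√5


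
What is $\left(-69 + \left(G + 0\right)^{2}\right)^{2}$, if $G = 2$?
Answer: $4225$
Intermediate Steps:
$\left(-69 + \left(G + 0\right)^{2}\right)^{2} = \left(-69 + \left(2 + 0\right)^{2}\right)^{2} = \left(-69 + 2^{2}\right)^{2} = \left(-69 + 4\right)^{2} = \left(-65\right)^{2} = 4225$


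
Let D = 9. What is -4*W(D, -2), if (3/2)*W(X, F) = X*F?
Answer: 48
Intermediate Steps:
W(X, F) = 2*F*X/3 (W(X, F) = 2*(X*F)/3 = 2*(F*X)/3 = 2*F*X/3)
-4*W(D, -2) = -8*(-2)*9/3 = -4*(-12) = 48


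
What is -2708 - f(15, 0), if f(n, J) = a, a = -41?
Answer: -2667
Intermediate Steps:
f(n, J) = -41
-2708 - f(15, 0) = -2708 - 1*(-41) = -2708 + 41 = -2667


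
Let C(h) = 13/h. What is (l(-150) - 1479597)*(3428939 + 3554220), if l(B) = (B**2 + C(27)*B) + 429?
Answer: -91553837341258/9 ≈ -1.0173e+13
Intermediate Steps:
l(B) = 429 + B**2 + 13*B/27 (l(B) = (B**2 + (13/27)*B) + 429 = (B**2 + (13*(1/27))*B) + 429 = (B**2 + 13*B/27) + 429 = 429 + B**2 + 13*B/27)
(l(-150) - 1479597)*(3428939 + 3554220) = ((429 + (-150)**2 + (13/27)*(-150)) - 1479597)*(3428939 + 3554220) = ((429 + 22500 - 650/9) - 1479597)*6983159 = (205711/9 - 1479597)*6983159 = -13110662/9*6983159 = -91553837341258/9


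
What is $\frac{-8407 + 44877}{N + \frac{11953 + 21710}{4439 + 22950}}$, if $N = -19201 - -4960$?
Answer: $- \frac{499438415}{195006543} \approx -2.5611$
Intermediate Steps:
$N = -14241$ ($N = -19201 + 4960 = -14241$)
$\frac{-8407 + 44877}{N + \frac{11953 + 21710}{4439 + 22950}} = \frac{-8407 + 44877}{-14241 + \frac{11953 + 21710}{4439 + 22950}} = \frac{36470}{-14241 + \frac{33663}{27389}} = \frac{36470}{- \frac{390013086}{27389}} = 36470 \left(- \frac{27389}{390013086}\right) = - \frac{499438415}{195006543}$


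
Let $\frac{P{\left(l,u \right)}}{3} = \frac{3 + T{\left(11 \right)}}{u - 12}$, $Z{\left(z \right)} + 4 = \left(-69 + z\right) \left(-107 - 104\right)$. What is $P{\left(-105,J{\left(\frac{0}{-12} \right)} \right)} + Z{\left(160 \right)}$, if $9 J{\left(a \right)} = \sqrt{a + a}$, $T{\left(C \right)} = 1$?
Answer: $-19206$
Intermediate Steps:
$Z{\left(z \right)} = 14555 - 211 z$ ($Z{\left(z \right)} = -4 + \left(-69 + z\right) \left(-107 - 104\right) = -4 + \left(-69 + z\right) \left(-211\right) = -4 - \left(-14559 + 211 z\right) = 14555 - 211 z$)
$J{\left(a \right)} = \frac{\sqrt{2} \sqrt{a}}{9}$ ($J{\left(a \right)} = \frac{\sqrt{a + a}}{9} = \frac{\sqrt{2 a}}{9} = \frac{\sqrt{2} \sqrt{a}}{9}$)
$P{\left(l,u \right)} = \frac{12}{-12 + u}$ ($P{\left(l,u \right)} = 3 \frac{3 + 1}{u - 12} = 3 \frac{4}{-12 + u} = \frac{12}{-12 + u}$)
$P{\left(-105,J{\left(\frac{0}{-12} \right)} \right)} + Z{\left(160 \right)} = \frac{12}{-12 + \frac{\sqrt{2} \sqrt{\frac{0}{-12}}}{9}} + \left(14555 - 33760\right) = \frac{12}{-12 + \frac{\sqrt{2} \sqrt{0 \left(- \frac{1}{12}\right)}}{9}} + \left(14555 - 33760\right) = \frac{12}{-12 + \frac{\sqrt{2} \sqrt{0}}{9}} - 19205 = \frac{12}{-12 + \frac{1}{9} \sqrt{2} \cdot 0} - 19205 = \frac{12}{-12 + 0} - 19205 = \frac{12}{-12} - 19205 = 12 \left(- \frac{1}{12}\right) - 19205 = -1 - 19205 = -19206$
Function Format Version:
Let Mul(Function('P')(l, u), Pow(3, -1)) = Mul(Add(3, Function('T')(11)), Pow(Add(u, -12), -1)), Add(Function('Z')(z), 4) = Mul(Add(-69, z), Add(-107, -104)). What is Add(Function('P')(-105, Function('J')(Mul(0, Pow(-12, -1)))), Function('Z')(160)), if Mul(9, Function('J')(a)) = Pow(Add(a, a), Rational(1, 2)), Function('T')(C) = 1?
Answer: -19206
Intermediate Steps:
Function('Z')(z) = Add(14555, Mul(-211, z)) (Function('Z')(z) = Add(-4, Mul(Add(-69, z), Add(-107, -104))) = Add(-4, Mul(Add(-69, z), -211)) = Add(-4, Add(14559, Mul(-211, z))) = Add(14555, Mul(-211, z)))
Function('J')(a) = Mul(Rational(1, 9), Pow(2, Rational(1, 2)), Pow(a, Rational(1, 2))) (Function('J')(a) = Mul(Rational(1, 9), Pow(Add(a, a), Rational(1, 2))) = Mul(Rational(1, 9), Pow(Mul(2, a), Rational(1, 2))) = Mul(Rational(1, 9), Mul(Pow(2, Rational(1, 2)), Pow(a, Rational(1, 2)))) = Mul(Rational(1, 9), Pow(2, Rational(1, 2)), Pow(a, Rational(1, 2))))
Function('P')(l, u) = Mul(12, Pow(Add(-12, u), -1)) (Function('P')(l, u) = Mul(3, Mul(Add(3, 1), Pow(Add(u, -12), -1))) = Mul(3, Mul(4, Pow(Add(-12, u), -1))) = Mul(12, Pow(Add(-12, u), -1)))
Add(Function('P')(-105, Function('J')(Mul(0, Pow(-12, -1)))), Function('Z')(160)) = Add(Mul(12, Pow(Add(-12, Mul(Rational(1, 9), Pow(2, Rational(1, 2)), Pow(Mul(0, Pow(-12, -1)), Rational(1, 2)))), -1)), Add(14555, Mul(-211, 160))) = Add(Mul(12, Pow(Add(-12, Mul(Rational(1, 9), Pow(2, Rational(1, 2)), Pow(Mul(0, Rational(-1, 12)), Rational(1, 2)))), -1)), Add(14555, -33760)) = Add(Mul(12, Pow(Add(-12, Mul(Rational(1, 9), Pow(2, Rational(1, 2)), Pow(0, Rational(1, 2)))), -1)), -19205) = Add(Mul(12, Pow(Add(-12, Mul(Rational(1, 9), Pow(2, Rational(1, 2)), 0)), -1)), -19205) = Add(Mul(12, Pow(Add(-12, 0), -1)), -19205) = Add(Mul(12, Pow(-12, -1)), -19205) = Add(Mul(12, Rational(-1, 12)), -19205) = Add(-1, -19205) = -19206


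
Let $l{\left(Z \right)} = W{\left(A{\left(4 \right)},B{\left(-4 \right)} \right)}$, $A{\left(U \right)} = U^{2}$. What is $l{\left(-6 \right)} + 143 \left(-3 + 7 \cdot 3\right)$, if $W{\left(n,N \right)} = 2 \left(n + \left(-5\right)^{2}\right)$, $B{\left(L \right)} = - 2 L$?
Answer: $2656$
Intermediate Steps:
$W{\left(n,N \right)} = 50 + 2 n$ ($W{\left(n,N \right)} = 2 \left(n + 25\right) = 2 \left(25 + n\right) = 50 + 2 n$)
$l{\left(Z \right)} = 82$ ($l{\left(Z \right)} = 50 + 2 \cdot 4^{2} = 50 + 2 \cdot 16 = 50 + 32 = 82$)
$l{\left(-6 \right)} + 143 \left(-3 + 7 \cdot 3\right) = 82 + 143 \left(-3 + 7 \cdot 3\right) = 82 + 143 \left(-3 + 21\right) = 82 + 143 \cdot 18 = 82 + 2574 = 2656$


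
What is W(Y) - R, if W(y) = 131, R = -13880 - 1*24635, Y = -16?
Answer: 38646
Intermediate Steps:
R = -38515 (R = -13880 - 24635 = -38515)
W(Y) - R = 131 - 1*(-38515) = 131 + 38515 = 38646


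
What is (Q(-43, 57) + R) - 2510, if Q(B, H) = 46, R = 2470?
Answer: 6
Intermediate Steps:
(Q(-43, 57) + R) - 2510 = (46 + 2470) - 2510 = 2516 - 2510 = 6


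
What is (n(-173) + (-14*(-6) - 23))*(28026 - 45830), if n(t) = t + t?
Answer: 5074140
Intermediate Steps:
n(t) = 2*t
(n(-173) + (-14*(-6) - 23))*(28026 - 45830) = (2*(-173) + (-14*(-6) - 23))*(28026 - 45830) = (-346 + (84 - 23))*(-17804) = (-346 + 61)*(-17804) = -285*(-17804) = 5074140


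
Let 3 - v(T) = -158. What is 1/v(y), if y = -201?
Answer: 1/161 ≈ 0.0062112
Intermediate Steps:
v(T) = 161 (v(T) = 3 - 1*(-158) = 3 + 158 = 161)
1/v(y) = 1/161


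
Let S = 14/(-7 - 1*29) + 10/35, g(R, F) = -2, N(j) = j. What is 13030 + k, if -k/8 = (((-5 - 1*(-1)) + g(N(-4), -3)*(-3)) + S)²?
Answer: 51601828/3969 ≈ 13001.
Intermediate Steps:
S = -13/126 (S = 14/(-7 - 29) + 10*(1/35) = 14/(-36) + 2/7 = 14*(-1/36) + 2/7 = -7/18 + 2/7 = -13/126 ≈ -0.10317)
k = -114242/3969 (k = -8*(((-5 - 1*(-1)) - 2*(-3)) - 13/126)² = -8*(((-5 + 1) + 6) - 13/126)² = -8*((-4 + 6) - 13/126)² = -8*(2 - 13/126)² = -8*(239/126)² = -8*57121/15876 = -114242/3969 ≈ -28.784)
13030 + k = 13030 - 114242/3969 = 51601828/3969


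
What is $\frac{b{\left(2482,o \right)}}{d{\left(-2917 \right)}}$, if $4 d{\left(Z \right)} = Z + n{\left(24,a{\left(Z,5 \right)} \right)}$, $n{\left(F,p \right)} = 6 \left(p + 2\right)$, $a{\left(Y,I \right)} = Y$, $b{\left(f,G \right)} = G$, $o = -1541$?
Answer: $\frac{6164}{20407} \approx 0.30205$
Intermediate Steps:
$n{\left(F,p \right)} = 12 + 6 p$ ($n{\left(F,p \right)} = 6 \left(2 + p\right) = 12 + 6 p$)
$d{\left(Z \right)} = 3 + \frac{7 Z}{4}$ ($d{\left(Z \right)} = \frac{Z + \left(12 + 6 Z\right)}{4} = \frac{12 + 7 Z}{4} = 3 + \frac{7 Z}{4}$)
$\frac{b{\left(2482,o \right)}}{d{\left(-2917 \right)}} = - \frac{1541}{3 + \frac{7}{4} \left(-2917\right)} = - \frac{1541}{3 - \frac{20419}{4}} = - \frac{1541}{- \frac{20407}{4}} = \left(-1541\right) \left(- \frac{4}{20407}\right) = \frac{6164}{20407}$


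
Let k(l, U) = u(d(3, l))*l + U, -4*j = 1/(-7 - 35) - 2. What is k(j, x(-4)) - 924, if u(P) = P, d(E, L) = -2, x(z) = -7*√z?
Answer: -77701/84 - 14*I ≈ -925.01 - 14.0*I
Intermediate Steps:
j = 85/168 (j = -(1/(-7 - 35) - 2)/4 = -(1/(-42) - 2)/4 = -(-1/42 - 2)/4 = -¼*(-85/42) = 85/168 ≈ 0.50595)
k(l, U) = U - 2*l (k(l, U) = -2*l + U = U - 2*l)
k(j, x(-4)) - 924 = (-14*I - 2*85/168) - 924 = (-14*I - 85/84) - 924 = (-85/84 - 14*I) - 924 = -77701/84 - 14*I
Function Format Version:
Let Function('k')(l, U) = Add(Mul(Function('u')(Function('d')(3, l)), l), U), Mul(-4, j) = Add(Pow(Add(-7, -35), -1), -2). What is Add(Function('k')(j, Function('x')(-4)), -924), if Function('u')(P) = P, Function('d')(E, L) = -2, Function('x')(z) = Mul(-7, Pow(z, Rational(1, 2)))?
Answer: Add(Rational(-77701, 84), Mul(-14, I)) ≈ Add(-925.01, Mul(-14.000, I))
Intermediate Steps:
j = Rational(85, 168) (j = Mul(Rational(-1, 4), Add(Pow(Add(-7, -35), -1), -2)) = Mul(Rational(-1, 4), Add(Pow(-42, -1), -2)) = Mul(Rational(-1, 4), Add(Rational(-1, 42), -2)) = Mul(Rational(-1, 4), Rational(-85, 42)) = Rational(85, 168) ≈ 0.50595)
Function('k')(l, U) = Add(U, Mul(-2, l)) (Function('k')(l, U) = Add(Mul(-2, l), U) = Add(U, Mul(-2, l)))
Add(Function('k')(j, Function('x')(-4)), -924) = Add(Add(Mul(-7, Pow(-4, Rational(1, 2))), Mul(-2, Rational(85, 168))), -924) = Add(Add(Mul(-7, Mul(2, I)), Rational(-85, 84)), -924) = Add(Add(Mul(-14, I), Rational(-85, 84)), -924) = Add(Add(Rational(-85, 84), Mul(-14, I)), -924) = Add(Rational(-77701, 84), Mul(-14, I))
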